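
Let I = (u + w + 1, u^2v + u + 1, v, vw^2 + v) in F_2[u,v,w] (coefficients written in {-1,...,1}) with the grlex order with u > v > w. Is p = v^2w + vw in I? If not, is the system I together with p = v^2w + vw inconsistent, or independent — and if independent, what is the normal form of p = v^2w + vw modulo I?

First compute the reduced Gröbner basis of I by Buchberger's algorithm.
f_1 = u + w + 1, LT = u.
f_2 = u^2v + u + 1, LT = u^2v.
f_3 = v, LT = v.
f_4 = vw^2 + v, LT = vw^2.

S(f_1,f_2): lcm = u^2v. S = uvw + uv + u + 1.
  reduce S modulo (f_1, f_2, f_3, f_4):
  remainder w ≠ 0; add h_5 = w to the basis.

The other S-polynomials (S(f_1,f_3), S(f_1,f_4), S(f_2,f_3), S(f_2,f_4), S(f_3,f_4), S(f_1,h_5), S(f_2,h_5), S(f_3,h_5), S(f_4,h_5)) all reduce to 0 modulo the current basis, so we have a Gröbner basis.
Inter-reduce: drop elements whose leading term is divisible by another's, tail-reduce, and make monic.
Reduced Gröbner basis: {u + 1, v, w}.
Label its elements g_1 = u + 1, g_2 = v, g_3 = w.

Reduce p = v^2w + vw modulo G:
  leading term v^2w: subtract (vw)·g_2 from v^2w + vw → vw
  leading term vw: subtract (w)·g_2 from vw → 0
  normal form = 0.
Since the normal form is 0, p ∈ I.

v^2w + vw lies in I (it reduces to 0).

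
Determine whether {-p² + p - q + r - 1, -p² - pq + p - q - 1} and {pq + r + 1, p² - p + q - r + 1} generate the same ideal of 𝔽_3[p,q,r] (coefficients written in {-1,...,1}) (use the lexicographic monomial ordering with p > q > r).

Since reduced Gröbner bases are canonical representatives of ideals under a given ordering, it suffices to compute and compare them.
Buchberger on the first generating set:
f_1 = -p² + p - q + r - 1, LT = p².
f_2 = -p² - pq + p - q - 1, LT = p².

S(f_1,f_2): lcm = p². S = -pq - r.
  reduce S modulo (f_1, f_2):
  remainder -pq - r ≠ 0; add g_3 = -pq - r to the basis.

S(f_1,g_3): lcm = p²q. S = -pq - pr + q² - qr + q.
  reduce S modulo (f_1, f_2, g_3):
  remainder -pr + q² - qr + q + r ≠ 0; add g_4 = -pr + q² - qr + q + r to the basis.

S(g_3,g_4): lcm = pqr. S = q³ - q²r + q² + qr + r².
  reduce S modulo (f_1, f_2, g_3, g_4):
  remainder q³ - q²r + q² + qr + r² ≠ 0; add g_5 = q³ - q²r + q² + qr + r² to the basis.

The other S-polynomials (S(f_2,g_3), S(f_1,g_4), S(f_2,g_4), S(f_1,g_5), S(f_2,g_5), S(g_3,g_5), S(g_4,g_5)) all reduce to 0 modulo the current basis, so we have a Gröbner basis.
Inter-reduce: drop elements whose leading term is divisible by another's, tail-reduce, and make monic.
Reduced Gröbner basis: {p² - p + q - r + 1, pq + r, pr - q² + qr - q - r, q³ - q²r + q² + qr + r²}.

Buchberger on the second generating set:
h_1 = pq + r + 1, LT = pq.
h_2 = p² - p + q - r + 1, LT = p².

S(h_1,h_2): lcm = p²q. S = pq + pr + p - q² + qr - q.
  reduce S modulo (h_1, h_2):
  remainder pr + p - q² + qr - q - r - 1 ≠ 0; add k_3 = pr + p - q² + qr - q - r - 1 to the basis.

S(h_1,k_3): lcm = pqr. S = -pq + q³ - q²r + q² + qr + q + r² + r.
  reduce S modulo (h_1, h_2, k_3):
  remainder q³ - q²r + q² + qr + q + r² - r + 1 ≠ 0; add k_4 = q³ - q²r + q² + qr + q + r² - r + 1 to the basis.

The other S-polynomials (S(h_2,k_3), S(h_1,k_4), S(h_2,k_4), S(k_3,k_4)) all reduce to 0 modulo the current basis, so we have a Gröbner basis.
Inter-reduce: drop elements whose leading term is divisible by another's, tail-reduce, and make monic.
Reduced Gröbner basis: {p² - p + q - r + 1, pq + r + 1, pr + p - q² + qr - q - r - 1, q³ - q²r + q² + qr + q + r² - r + 1}.

Since the reduced bases disagree, the two ideals are not the same.

No, the ideals differ.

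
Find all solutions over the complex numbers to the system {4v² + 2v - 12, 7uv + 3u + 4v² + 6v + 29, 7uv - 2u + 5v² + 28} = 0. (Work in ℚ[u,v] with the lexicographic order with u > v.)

Compute a lex Gröbner basis by Buchberger's algorithm.
f_1 = 4v² + 2v - 12, LT = v².
f_2 = 7uv + 3u + 4v² + 6v + 29, LT = uv.
f_3 = 7uv - 2u + 5v² + 28, LT = uv.

S(f_1,f_2): lcm = uv². S = 1/14uv - 3u - 4/7v³ - 6/7v² - 29/7v.
  leading term uv: subtract (1/98)·f_2 from 1/14uv - 3u - 4/7v³ - 6/7v² - 29/7v → -297/98u - 4/7v³ - 44/49v² - 206/49v - 29/98
  leading term u: no divisor's leading term divides it; move -297/98u to the remainder.
  leading term v³: subtract (-1/7v)·f_1 from -4/7v³ - 44/49v² - 206/49v - 29/98 → -30/49v² - 290/49v - 29/98
  leading term v²: subtract (-15/98)·f_1 from -30/49v² - 290/49v - 29/98 → -275/49v - 209/98
  leading term v: no divisor's leading term divides it; move -275/49v to the remainder.
  leading term 1: no divisor's leading term divides it; move -209/98 to the remainder.
  remainder -297/98u - 275/49v - 209/98 ≠ 0; add h_4 = -297/98u - 275/49v - 209/98 to the basis.

S(f_1,f_3): lcm = uv². S = 11/14uv - 3u - 5/7v³ - 4v.
  leading term uv: subtract (11/98)·f_2 from 11/14uv - 3u - 5/7v³ - 4v → -327/98u - 5/7v³ - 22/49v² - 229/49v - 319/98
  leading term u: subtract (109/99)·h_4 from -327/98u - 5/7v³ - 22/49v² - 229/49v - 319/98 → -5/7v³ - 22/49v² + 664/441v - 400/441
  leading term v³: subtract (-5/28v)·f_1 from -5/7v³ - 22/49v² + 664/441v - 400/441 → -9/98v² - 281/441v - 400/441
  leading term v²: subtract (-9/392)·f_1 from -9/98v² - 281/441v - 400/441 → -149/252v - 149/126
  leading term v: no divisor's leading term divides it; move -149/252v to the remainder.
  leading term 1: no divisor's leading term divides it; move -149/126 to the remainder.
  remainder -149/252v - 149/126 ≠ 0; add h_5 = -149/252v - 149/126 to the basis.

S(f_2,f_3): lcm = uv. S = 5/7u - 1/7v² + 6/7v + 1/7.
  leading term u: subtract (-70/297)·h_4 from 5/7u - 1/7v² + 6/7v + 1/7 → -1/7v² - 88/189v - 68/189
  leading term v²: subtract (-1/28)·f_1 from -1/7v² - 88/189v - 68/189 → -149/378v - 149/189
  leading term v: subtract (⅔)·h_5 from -149/378v - 149/189 → 0
  remainder 0.

S(f_1,h_4): leading monomials are coprime, so the S-polynomial reduces to 0 (Buchberger's first criterion).
S(f_2,h_4): lcm = uv. S = 3/7u - 242/189v² + 29/189v + 29/7.
  leading term u: subtract (-14/99)·h_4 from 3/7u - 242/189v² + 29/189v + 29/7 → -242/189v² - 121/189v + 242/63
  leading term v²: subtract (-121/378)·f_1 from -242/189v² - 121/189v + 242/63 → 0
  remainder 0.

S(f_3,h_4): lcm = uv. S = -2/7u - 215/189v² - 19/27v + 4.
  leading term u: subtract (28/297)·h_4 from -2/7u - 215/189v² - 19/27v + 4 → -215/189v² - 11/63v + 794/189
  leading term v²: subtract (-215/756)·f_1 from -215/189v² - 11/63v + 794/189 → 149/378v + 149/189
  leading term v: subtract (-⅔)·h_5 from 149/378v + 149/189 → 0
  remainder 0.

S(f_1,h_5): lcm = v². S = -3/2v - 3.
  leading term v: subtract (378/149)·h_5 from -3/2v - 3 → 0
  remainder 0.

S(f_2,h_5): lcm = uv. S = -11/7u + 4/7v² + 6/7v + 29/7.
  leading term u: subtract (14/27)·h_4 from -11/7u + 4/7v² + 6/7v + 29/7 → 4/7v² + 712/189v + 992/189
  leading term v²: subtract (1/7)·f_1 from 4/7v² + 712/189v + 992/189 → 94/27v + 188/27
  leading term v: subtract (-2632/447)·h_5 from 94/27v + 188/27 → 0
  remainder 0.

S(f_3,h_5): lcm = uv. S = -16/7u + 5/7v² + 4.
  leading term u: subtract (224/297)·h_4 from -16/7u + 5/7v² + 4 → 5/7v² + 800/189v + 1060/189
  leading term v²: subtract (5/28)·f_1 from 5/7v² + 800/189v + 1060/189 → 1465/378v + 1465/189
  leading term v: subtract (-2930/447)·h_5 from 1465/378v + 1465/189 → 0
  remainder 0.

S(h_4,h_5): leading monomials are coprime, so the S-polynomial reduces to 0 (Buchberger's first criterion).
Every S-polynomial of the final basis reduces to 0, so we have a Gröbner basis.
Inter-reduce: drop elements whose leading term is divisible by another's, tail-reduce, and make monic.
Reduced Gröbner basis: {u - 3, v + 2}.

A lex Gröbner basis eliminates variables successively. Here v + 2 depends only on v, with roots {-2}; lifting each root through the earlier basis elements recovers the full solutions.
  v = -2: the earlier basis element becomes u - 3 = 0, giving u = 3 — point (3, -2).
Each listed point satisfies every original equation (direct substitution).
Zero-dimensionality of the ideal guarantees finitely many solutions over ℂ.

{(3, -2)}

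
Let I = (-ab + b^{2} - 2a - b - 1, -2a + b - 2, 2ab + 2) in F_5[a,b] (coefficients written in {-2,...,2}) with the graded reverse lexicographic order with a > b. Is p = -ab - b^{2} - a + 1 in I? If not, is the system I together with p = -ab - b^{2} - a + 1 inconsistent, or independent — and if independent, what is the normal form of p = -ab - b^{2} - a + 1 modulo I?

-ab - b^{2} - a + 1 lies in I (it reduces to 0).

First compute the reduced Gröbner basis of I by Buchberger's algorithm.
f_1 = -ab + b^{2} - 2a - b - 1, LT = ab.
f_2 = -2a + b - 2, LT = a.
f_3 = 2ab + 2, LT = ab.

S(f_1,f_2): lcm = ab. S = 2b^{2} + 2a + 1.
  leading term b^{2}: no divisor's leading term divides it; move 2b^{2} to the remainder.
  leading term a: subtract (-1)·f_2 from 2a + 1 → b - 1
  leading term b: no divisor's leading term divides it; move b to the remainder.
  leading term 1: no divisor's leading term divides it; move -1 to the remainder.
  remainder 2b^{2} + b - 1 ≠ 0; add h_4 = 2b^{2} + b - 1 to the basis.

S(f_1,f_3): lcm = ab. S = -b^{2} + 2a + b.
  leading term b^{2}: subtract (2)·h_4 from -b^{2} + 2a + b → 2a - b + 2
  leading term a: subtract (-1)·f_2 from 2a - b + 2 → 0
  remainder 0.

S(f_2,f_3): lcm = ab. S = 2b^{2} + b - 1.
  leading term b^{2}: subtract (1)·h_4 from 2b^{2} + b - 1 → 0
  remainder 0.

S(f_1,h_4): lcm = ab^{2}. S = -b^{3} - ab + b^{2} - 2a + b.
  leading term b^{3}: subtract (2b)·h_4 from -b^{3} - ab + b^{2} - 2a + b → -ab - b^{2} - 2a - 2b
  leading term ab: subtract (1)·f_1 from -ab - b^{2} - 2a - 2b → -2b^{2} - b + 1
  leading term b^{2}: subtract (-1)·h_4 from -2b^{2} - b + 1 → 0
  remainder 0.

S(f_2,h_4): leading monomials are coprime, so the S-polynomial reduces to 0 (Buchberger's first criterion).
S(f_3,h_4): lcm = ab^{2}. S = 2ab - 2a + b.
  leading term ab: subtract (-2)·f_1 from 2ab - 2a + b → 2b^{2} - a - b - 2
  leading term b^{2}: subtract (1)·h_4 from 2b^{2} - a - b - 2 → -a - 2b - 1
  leading term a: subtract (-2)·f_2 from -a - 2b - 1 → 0
  remainder 0.

Every S-polynomial of the final basis reduces to 0, so we have a Gröbner basis.
Inter-reduce: drop elements whose leading term is divisible by another's, tail-reduce, and make monic.
Reduced Gröbner basis: {b^{2} - 2b + 2, a + 2b + 1}.
Label its elements g_1 = b^{2} - 2b + 2, g_2 = a + 2b + 1.

Reduce p = -ab - b^{2} - a + 1 modulo G:
  leading term ab: subtract (-b)·g_2 from -ab - b^{2} - a + 1 → b^{2} - a + b + 1
  leading term b^{2}: subtract (1)·g_1 from b^{2} - a + b + 1 → -a - 2b - 1
  leading term a: subtract (-1)·g_2 from -a - 2b - 1 → 0
  normal form = 0.
Since the normal form is 0, p ∈ I.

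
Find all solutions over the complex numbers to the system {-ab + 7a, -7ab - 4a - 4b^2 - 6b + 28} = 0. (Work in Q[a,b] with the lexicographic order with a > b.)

{(0, -7/2), (0, 2), (-210/53, 7)}

Compute a lex Gröbner basis by Buchberger's algorithm.
f_1 = -ab + 7a, LT = ab.
f_2 = -7ab - 4a - 4b^2 - 6b + 28, LT = ab.

S(f_1,f_2): lcm = ab. S = -53/7a - 4/7b^2 - 6/7b + 4.
  reduce S modulo (f_1, f_2):
  remainder -53/7a - 4/7b^2 - 6/7b + 4 ≠ 0; add h_3 = -53/7a - 4/7b^2 - 6/7b + 4 to the basis.

S(f_1,h_3): lcm = ab. S = -7a - 4/53b^3 - 6/53b^2 + 28/53b.
  reduce S modulo (f_1, f_2, h_3):
  remainder -4/53b^3 + 22/53b^2 + 70/53b - 196/53 ≠ 0; add h_4 = -4/53b^3 + 22/53b^2 + 70/53b - 196/53 to the basis.

The other S-polynomials (S(f_2,h_3), S(f_1,h_4), S(f_2,h_4), S(h_3,h_4)) all reduce to 0 modulo the current basis, so we have a Gröbner basis.
Inter-reduce: drop elements whose leading term is divisible by another's, tail-reduce, and make monic.
Reduced Gröbner basis: {a + 4/53b^2 + 6/53b - 28/53, b^3 - 11/2b^2 - 35/2b + 49}.

Since the basis is lex-ordered, b^3 - 11/2b^2 - 35/2b + 49 is univariate in b. Its roots are {-7/2, 2, 7}. Back-substituting each root into the other basis elements fixes the other coordinates.
  b = -7/2: the earlier basis element becomes a = 0, giving a = 0 — point (0, -7/2).
  b = 2: the earlier basis element becomes a = 0, giving a = 0 — point (0, 2).
  b = 7: the earlier basis element becomes a + 210/53 = 0, giving a = -210/53 — point (-210/53, 7).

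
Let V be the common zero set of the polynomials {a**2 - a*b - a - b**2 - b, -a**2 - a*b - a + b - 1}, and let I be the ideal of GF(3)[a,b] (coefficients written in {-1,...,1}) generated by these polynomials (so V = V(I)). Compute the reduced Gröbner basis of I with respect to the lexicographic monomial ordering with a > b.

G = {a + b**3 + b**2 + b - 1, b**4 - b**3}

This is the nonlinear analogue of row-reducing a linear system.

f_1 = a**2 - a*b - a - b**2 - b, LT = a**2.
f_2 = -a**2 - a*b - a + b - 1, LT = a**2.

S(f_1,f_2): lcm = a**2. S = a*b + a - b**2 - 1.
  reduce S modulo (f_1, f_2):
  remainder a*b + a - b**2 - 1 ≠ 0; add g_3 = a*b + a - b**2 - 1 to the basis.

S(f_1,g_3): lcm = a**2*b. S = -a**2 - a*b + a - b**3 - b**2.
  reduce S modulo (f_1, f_2, g_3):
  remainder -a - b**3 - b**2 - b + 1 ≠ 0; add g_4 = -a - b**3 - b**2 - b + 1 to the basis.

S(f_1,g_4): lcm = a**2. S = -a*b**3 - a*b**2 + a*b - b**2 - b.
  reduce S modulo (f_1, f_2, g_3, g_4):
  remainder -b**4 + b**3 ≠ 0; add g_5 = -b**4 + b**3 to the basis.

The other S-polynomials (S(f_2,g_3), S(f_2,g_4), S(g_3,g_4), S(f_1,g_5), S(f_2,g_5), S(g_3,g_5), S(g_4,g_5)) all reduce to 0 modulo the current basis, so we have a Gröbner basis.
Inter-reduce: drop elements whose leading term is divisible by another's, tail-reduce, and make monic.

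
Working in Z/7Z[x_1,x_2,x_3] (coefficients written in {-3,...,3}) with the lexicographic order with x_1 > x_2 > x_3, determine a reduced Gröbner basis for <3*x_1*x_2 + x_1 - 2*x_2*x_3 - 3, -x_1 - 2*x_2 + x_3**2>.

This is the nonlinear analogue of row-reducing a linear system.

f_1 = 3*x_1*x_2 + x_1 - 2*x_2*x_3 - 3, LT = x_1*x_2.
f_2 = -x_1 - 2*x_2 + x_3**2, LT = x_1.

S(f_1,f_2): lcm = x_1*x_2. S = -2*x_1 - 2*x_2**2 + x_2*x_3**2 - 3*x_2*x_3 - 1.
  leading term x_1: subtract (2)·f_2 from -2*x_1 - 2*x_2**2 + x_2*x_3**2 - 3*x_2*x_3 - 1 → -2*x_2**2 + x_2*x_3**2 - 3*x_2*x_3 - 3*x_2 - 2*x_3**2 - 1
  leading term x_2**2: no divisor's leading term divides it; move -2*x_2**2 to the remainder.
  leading term x_2*x_3**2: no divisor's leading term divides it; move x_2*x_3**2 to the remainder.
  leading term x_2*x_3: no divisor's leading term divides it; move -3*x_2*x_3 to the remainder.
  leading term x_2: no divisor's leading term divides it; move -3*x_2 to the remainder.
  leading term x_3**2: no divisor's leading term divides it; move -2*x_3**2 to the remainder.
  leading term 1: no divisor's leading term divides it; move -1 to the remainder.
  remainder -2*x_2**2 + x_2*x_3**2 - 3*x_2*x_3 - 3*x_2 - 2*x_3**2 - 1 ≠ 0; add g_3 = -2*x_2**2 + x_2*x_3**2 - 3*x_2*x_3 - 3*x_2 - 2*x_3**2 - 1 to the basis.

S(f_1,g_3): lcm = x_1*x_2**2. S = -3*x_1*x_2*x_3**2 + 2*x_1*x_2*x_3 - x_1*x_3**2 + 3*x_1 - 3*x_2**2*x_3 - x_2.
  leading term x_1*x_2*x_3**2: subtract (-x_3**2)·f_1 from -3*x_1*x_2*x_3**2 + 2*x_1*x_2*x_3 - x_1*x_3**2 + 3*x_1 - 3*x_2**2*x_3 - x_2 → 2*x_1*x_2*x_3 + 3*x_1 - 3*x_2**2*x_3 - 2*x_2*x_3**3 - x_2 - 3*x_3**2
  leading term x_1*x_2*x_3: subtract (3*x_3)·f_1 from 2*x_1*x_2*x_3 + 3*x_1 - 3*x_2**2*x_3 - 2*x_2*x_3**3 - x_2 - 3*x_3**2 → -3*x_1*x_3 + 3*x_1 - 3*x_2**2*x_3 - 2*x_2*x_3**3 - x_2*x_3**2 - x_2 - 3*x_3**2 + 2*x_3
  leading term x_1*x_3: subtract (3*x_3)·f_2 from -3*x_1*x_3 + 3*x_1 - 3*x_2**2*x_3 - 2*x_2*x_3**3 - x_2*x_3**2 - x_2 - 3*x_3**2 + 2*x_3 → 3*x_1 - 3*x_2**2*x_3 - 2*x_2*x_3**3 - x_2*x_3**2 - x_2*x_3 - x_2 - 3*x_3**3 - 3*x_3**2 + 2*x_3
  leading term x_1: subtract (-3)·f_2 from 3*x_1 - 3*x_2**2*x_3 - 2*x_2*x_3**3 - x_2*x_3**2 - x_2*x_3 - x_2 - 3*x_3**3 - 3*x_3**2 + 2*x_3 → -3*x_2**2*x_3 - 2*x_2*x_3**3 - x_2*x_3**2 - x_2*x_3 - 3*x_3**3 + 2*x_3
  leading term x_2**2*x_3: subtract (-2*x_3)·g_3 from -3*x_2**2*x_3 - 2*x_2*x_3**3 - x_2*x_3**2 - x_2*x_3 - 3*x_3**3 + 2*x_3 → 0
  remainder 0.

S(f_2,g_3): leading monomials are coprime, so the S-polynomial reduces to 0 (Buchberger's first criterion).
Every S-polynomial of the final basis reduces to 0, so we have a Gröbner basis.
Inter-reduce: drop elements whose leading term is divisible by another's, tail-reduce, and make monic.

G = {x_1 + 2*x_2 - x_3**2, x_2**2 + 3*x_2*x_3**2 - 2*x_2*x_3 - 2*x_2 + x_3**2 - 3}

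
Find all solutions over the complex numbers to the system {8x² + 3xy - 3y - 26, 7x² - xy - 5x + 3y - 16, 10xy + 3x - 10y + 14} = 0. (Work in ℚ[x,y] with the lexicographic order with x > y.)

{(2, -2)}

Compute a lex Gröbner basis by Buchberger's algorithm.
f_1 = 8x² + 3xy - 3y - 26, LT = x².
f_2 = 7x² - xy - 5x + 3y - 16, LT = x².
f_3 = 10xy + 3x - 10y + 14, LT = xy.

S(f_1,f_2): lcm = x². S = 29/56xy + 5/7x - 45/56y - 27/28.
  reduce S modulo (f_1, f_2, f_3):
  remainder 313/560x - 2/7y - 473/280 ≠ 0; add h_4 = 313/560x - 2/7y - 473/280 to the basis.

S(f_1,f_3): lcm = x²y. S = -3/10x² + ⅜xy² + xy - 7/5x - ⅜y² - 13/4y.
  reduce S modulo (f_1, f_2, f_3, h_4):
  remainder -94063/25040y - 94063/12520 ≠ 0; add h_5 = -94063/25040y - 94063/12520 to the basis.

The other S-polynomials (S(f_2,f_3), S(f_1,h_4), S(f_2,h_4), S(f_3,h_4), S(f_1,h_5), S(f_2,h_5), S(f_3,h_5), S(h_4,h_5)) all reduce to 0 modulo the current basis, so we have a Gröbner basis.
Inter-reduce: drop elements whose leading term is divisible by another's, tail-reduce, and make monic.
Reduced Gröbner basis: {x - 2, y + 2}.

Elimination: the polynomial y + 2 lies in the elimination ideal for y, so y ∈ {-2}. For each such y, the remaining basis elements (now univariate) give the rest of the solution.
  y = -2: the earlier basis element becomes x - 2 = 0, giving x = 2 — point (2, -2).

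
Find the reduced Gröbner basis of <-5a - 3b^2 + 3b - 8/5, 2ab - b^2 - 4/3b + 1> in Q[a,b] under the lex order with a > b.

f_1 = -5a - 3b^2 + 3b - 8/5, LT = a.
f_2 = 2ab - b^2 - 4/3b + 1, LT = ab.

S(f_1,f_2): lcm = ab. S = 3/5b^3 - 1/10b^2 + 74/75b - 1/2.
  leading term b^3: no divisor's leading term divides it; move 3/5b^3 to the remainder.
  leading term b^2: no divisor's leading term divides it; move -1/10b^2 to the remainder.
  leading term b: no divisor's leading term divides it; move 74/75b to the remainder.
  leading term 1: no divisor's leading term divides it; move -1/2 to the remainder.
  remainder 3/5b^3 - 1/10b^2 + 74/75b - 1/2 ≠ 0; add g_3 = 3/5b^3 - 1/10b^2 + 74/75b - 1/2 to the basis.

S(f_1,g_3): leading monomials are coprime, so the S-polynomial reduces to 0 (Buchberger's first criterion).
S(f_2,g_3): lcm = ab^3. S = 1/6ab^2 - 74/45ab + 5/6a - 1/2b^4 - 2/3b^3 + 1/2b^2.
  leading term ab^2: subtract (-1/30b^2)·f_1 from 1/6ab^2 - 74/45ab + 5/6a - 1/2b^4 - 2/3b^3 + 1/2b^2 → -74/45ab + 5/6a - 3/5b^4 - 17/30b^3 + 67/150b^2
  leading term ab: subtract (74/225b)·f_1 from -74/45ab + 5/6a - 3/5b^4 - 17/30b^3 + 67/150b^2 → 5/6a - 3/5b^4 + 21/50b^3 - 27/50b^2 + 592/1125b
  leading term a: subtract (-1/6)·f_1 from 5/6a - 3/5b^4 + 21/50b^3 - 27/50b^2 + 592/1125b → -3/5b^4 + 21/50b^3 - 26/25b^2 + 2309/2250b - 4/15
  leading term b^4: subtract (-b)·g_3 from -3/5b^4 + 21/50b^3 - 26/25b^2 + 2309/2250b - 4/15 → 8/25b^3 - 4/75b^2 + 592/1125b - 4/15
  leading term b^3: subtract (8/15)·g_3 from 8/25b^3 - 4/75b^2 + 592/1125b - 4/15 → 0
  remainder 0.

Every S-polynomial of the final basis reduces to 0, so we have a Gröbner basis.
Inter-reduce: drop elements whose leading term is divisible by another's, tail-reduce, and make monic.

G = {a + 3/5b^2 - 3/5b + 8/25, b^3 - 1/6b^2 + 74/45b - 5/6}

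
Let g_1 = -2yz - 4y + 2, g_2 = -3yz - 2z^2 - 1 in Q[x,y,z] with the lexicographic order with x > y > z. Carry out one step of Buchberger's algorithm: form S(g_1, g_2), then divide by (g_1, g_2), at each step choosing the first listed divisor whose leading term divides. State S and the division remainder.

lcm(LM(g_1), LM(g_2)) = yz.
S = (lcm/LT(g_1))·g_1 − (lcm/LT(g_2))·g_2 = 2y - 2/3z^2 - 4/3.
Reduce S modulo (g_1, g_2) in that order:
  leading term y: no divisor's leading term divides it; move 2y to the remainder.
  leading term z^2: no divisor's leading term divides it; move -2/3z^2 to the remainder.
  leading term 1: no divisor's leading term divides it; move -4/3 to the remainder.
The remainder 2y - 2/3z^2 - 4/3 is nonzero, so it would be added as the next basis element.

S(g_1, g_2) = 2y - 2/3z^2 - 4/3; remainder on division = 2y - 2/3z^2 - 4/3.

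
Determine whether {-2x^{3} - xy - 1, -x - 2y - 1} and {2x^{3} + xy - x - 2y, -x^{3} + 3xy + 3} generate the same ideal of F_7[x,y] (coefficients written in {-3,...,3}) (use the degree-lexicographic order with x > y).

Equality of ideals is decidable: compute both reduced Gröbner bases (unique for the ordering) and check whether they agree.
Buchberger on the first generating set:
f_1 = -2x^{3} - xy - 1, LT = x^{3}.
f_2 = -x - 2y - 1, LT = x.

S(f_1,f_2): lcm = x^{3}. S = -2x^{2}y - x^{2} - 3xy - 3.
  leading term x^{2}y: subtract (2xy)·f_2 from -2x^{2}y - x^{2} - 3xy - 3 → -3xy^{2} - x^{2} - xy - 3
  leading term xy^{2}: subtract (3y^{2})·f_2 from -3xy^{2} - x^{2} - xy - 3 → -y^{3} - x^{2} - xy + 3y^{2} - 3
  leading term y^{3}: no divisor's leading term divides it; move -y^{3} to the remainder.
  leading term x^{2}: subtract (x)·f_2 from -x^{2} - xy + 3y^{2} - 3 → xy + 3y^{2} + x - 3
  leading term xy: subtract (-y)·f_2 from xy + 3y^{2} + x - 3 → y^{2} + x - y - 3
  leading term y^{2}: no divisor's leading term divides it; move y^{2} to the remainder.
  leading term x: subtract (-1)·f_2 from x - y - 3 → -3y + 3
  leading term y: no divisor's leading term divides it; move -3y to the remainder.
  leading term 1: no divisor's leading term divides it; move 3 to the remainder.
  remainder -y^{3} + y^{2} - 3y + 3 ≠ 0; add g_3 = -y^{3} + y^{2} - 3y + 3 to the basis.

The other S-polynomials (S(f_1,g_3), S(f_2,g_3)) all reduce to 0 modulo the current basis, so we have a Gröbner basis.
Inter-reduce: drop elements whose leading term is divisible by another's, tail-reduce, and make monic.
Reduced Gröbner basis: {y^{3} - y^{2} + 3y - 3, x + 2y + 1}.

Buchberger on the second generating set:
h_1 = 2x^{3} + xy - x - 2y, LT = x^{3}.
h_2 = -x^{3} + 3xy + 3, LT = x^{3}.

S(h_1,h_2): lcm = x^{3}. S = 3x - y + 3.
  leading term x: no divisor's leading term divides it; move 3x to the remainder.
  leading term y: no divisor's leading term divides it; move -y to the remainder.
  leading term 1: no divisor's leading term divides it; move 3 to the remainder.
  remainder 3x - y + 3 ≠ 0; add k_3 = 3x - y + 3 to the basis.

S(h_1,k_3): lcm = x^{3}. S = -2x^{2}y - x^{2} - 3xy + 3x - y.
  leading term x^{2}y: subtract (-3xy)·k_3 from -2x^{2}y - x^{2} - 3xy + 3x - y → -3xy^{2} - x^{2} - xy + 3x - y
  leading term xy^{2}: subtract (-y^{2})·k_3 from -3xy^{2} - x^{2} - xy + 3x - y → -y^{3} - x^{2} - xy + 3y^{2} + 3x - y
  leading term y^{3}: no divisor's leading term divides it; move -y^{3} to the remainder.
  leading term x^{2}: subtract (2x)·k_3 from -x^{2} - xy + 3y^{2} + 3x - y → xy + 3y^{2} - 3x - y
  leading term xy: subtract (-2y)·k_3 from xy + 3y^{2} - 3x - y → y^{2} - 3x - 2y
  leading term y^{2}: no divisor's leading term divides it; move y^{2} to the remainder.
  leading term x: subtract (-1)·k_3 from -3x - 2y → -3y + 3
  leading term y: no divisor's leading term divides it; move -3y to the remainder.
  leading term 1: no divisor's leading term divides it; move 3 to the remainder.
  remainder -y^{3} + y^{2} - 3y + 3 ≠ 0; add k_4 = -y^{3} + y^{2} - 3y + 3 to the basis.

The other S-polynomials (S(h_2,k_3), S(h_1,k_4), S(h_2,k_4), S(k_3,k_4)) all reduce to 0 modulo the current basis, so we have a Gröbner basis.
Inter-reduce: drop elements whose leading term is divisible by another's, tail-reduce, and make monic.
Reduced Gröbner basis: {y^{3} - y^{2} + 3y - 3, x + 2y + 1}.

These coincide, so the ideals are equal.

Yes, the ideals are equal.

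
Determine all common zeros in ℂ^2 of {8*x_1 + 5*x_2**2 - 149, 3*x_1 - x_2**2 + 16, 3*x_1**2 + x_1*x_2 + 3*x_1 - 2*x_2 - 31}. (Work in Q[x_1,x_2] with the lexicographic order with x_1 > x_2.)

Compute a lex Gröbner basis by Buchberger's algorithm.
f_1 = 8*x_1 + 5*x_2**2 - 149, LT = x_1.
f_2 = 3*x_1 - x_2**2 + 16, LT = x_1.
f_3 = 3*x_1**2 + x_1*x_2 + 3*x_1 - 2*x_2 - 31, LT = x_1**2.

S(f_1,f_2): lcm = x_1. S = 23/24*x_2**2 - 575/24.
  reduce S modulo (f_1, f_2, f_3):
  remainder 23/24*x_2**2 - 575/24 ≠ 0; add h_4 = 23/24*x_2**2 - 575/24 to the basis.

S(f_1,f_3): lcm = x_1**2. S = 5/8*x_1*x_2**2 - 1/3*x_1*x_2 - 157/8*x_1 + 2/3*x_2 + 31/3.
  reduce S modulo (f_1, f_2, f_3, h_4):
  remainder -1/3*x_2 - 5/3 ≠ 0; add h_5 = -1/3*x_2 - 5/3 to the basis.

The other S-polynomials (S(f_2,f_3), S(f_1,h_4), S(f_2,h_4), S(f_3,h_4), S(f_1,h_5), S(f_2,h_5), S(f_3,h_5), S(h_4,h_5)) all reduce to 0 modulo the current basis, so we have a Gröbner basis.
Inter-reduce: drop elements whose leading term is divisible by another's, tail-reduce, and make monic.
Reduced Gröbner basis: {x_1 - 3, x_2 + 5}.

Elimination: the polynomial x_2 + 5 lies in the elimination ideal for x_2, so x_2 ∈ {-5}. For each such x_2, the remaining basis elements (now univariate) give the rest of the solution.
  x_2 = -5: the earlier basis element becomes x_1 - 3 = 0, giving x_1 = 3 — point (3, -5).

{(3, -5)}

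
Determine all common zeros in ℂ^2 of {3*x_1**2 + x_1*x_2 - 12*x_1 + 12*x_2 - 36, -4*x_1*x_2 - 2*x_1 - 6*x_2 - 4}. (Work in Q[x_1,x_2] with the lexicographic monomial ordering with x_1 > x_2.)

Compute a lex Gröbner basis by Buchberger's algorithm.
f_1 = 3*x_1**2 + x_1*x_2 - 12*x_1 + 12*x_2 - 36, LT = x_1**2.
f_2 = -4*x_1*x_2 - 2*x_1 - 6*x_2 - 4, LT = x_1*x_2.

S(f_1,f_2): lcm = x_1**2*x_2. S = -1/2*x_1**2 + 1/3*x_1*x_2**2 - 11/2*x_1*x_2 - x_1 + 4*x_2**2 - 12*x_2.
  leading term x_1**2: subtract (-1/6)·f_1 from -1/2*x_1**2 + 1/3*x_1*x_2**2 - 11/2*x_1*x_2 - x_1 + 4*x_2**2 - 12*x_2 → 1/3*x_1*x_2**2 - 16/3*x_1*x_2 - 3*x_1 + 4*x_2**2 - 10*x_2 - 6
  leading term x_1*x_2**2: subtract (-1/12*x_2)·f_2 from 1/3*x_1*x_2**2 - 16/3*x_1*x_2 - 3*x_1 + 4*x_2**2 - 10*x_2 - 6 → -11/2*x_1*x_2 - 3*x_1 + 7/2*x_2**2 - 31/3*x_2 - 6
  leading term x_1*x_2: subtract (11/8)·f_2 from -11/2*x_1*x_2 - 3*x_1 + 7/2*x_2**2 - 31/3*x_2 - 6 → -1/4*x_1 + 7/2*x_2**2 - 25/12*x_2 - 1/2
  leading term x_1: no divisor's leading term divides it; move -1/4*x_1 to the remainder.
  leading term x_2**2: no divisor's leading term divides it; move 7/2*x_2**2 to the remainder.
  leading term x_2: no divisor's leading term divides it; move -25/12*x_2 to the remainder.
  leading term 1: no divisor's leading term divides it; move -1/2 to the remainder.
  remainder -1/4*x_1 + 7/2*x_2**2 - 25/12*x_2 - 1/2 ≠ 0; add h_3 = -1/4*x_1 + 7/2*x_2**2 - 25/12*x_2 - 1/2 to the basis.

S(f_2,h_3): lcm = x_1*x_2. S = 1/2*x_1 + 14*x_2**3 - 25/3*x_2**2 - 1/2*x_2 + 1.
  leading term x_1: subtract (-2)·h_3 from 1/2*x_1 + 14*x_2**3 - 25/3*x_2**2 - 1/2*x_2 + 1 → 14*x_2**3 - 4/3*x_2**2 - 14/3*x_2
  leading term x_2**3: no divisor's leading term divides it; move 14*x_2**3 to the remainder.
  leading term x_2**2: no divisor's leading term divides it; move -4/3*x_2**2 to the remainder.
  leading term x_2: no divisor's leading term divides it; move -14/3*x_2 to the remainder.
  remainder 14*x_2**3 - 4/3*x_2**2 - 14/3*x_2 ≠ 0; add h_4 = 14*x_2**3 - 4/3*x_2**2 - 14/3*x_2 to the basis.

The other S-polynomials (S(f_1,h_3), S(f_1,h_4), S(f_2,h_4), S(h_3,h_4)) all reduce to 0 modulo the current basis, so we have a Gröbner basis.
Inter-reduce: drop elements whose leading term is divisible by another's, tail-reduce, and make monic.
Reduced Gröbner basis: {x_1 - 14*x_2**2 + 25/3*x_2 + 2, x_2**3 - 2/21*x_2**2 - 1/3*x_2}.

Since the basis is lex-ordered, x_2**3 - 2/21*x_2**2 - 1/3*x_2 is univariate in x_2. Its roots are {0, 1/21 - 2*sqrt(37)/21, 1/21 + 2*sqrt(37)/21}. Back-substituting each root into the other basis elements fixes the other coordinates.
  x_2 = 0: the earlier basis element becomes x_1 + 2 = 0, giving x_1 = -2 — point (-2, 0).
  x_2 = 1/21 - 2*sqrt(37)/21: the earlier basis element becomes x_1 - 2*sqrt(37)/3 - 7/3 = 0, giving x_1 = 7/3 + 2*sqrt(37)/3 — point (7/3 + 2*sqrt(37)/3, 1/21 - 2*sqrt(37)/21).
  x_2 = 1/21 + 2*sqrt(37)/21: the earlier basis element becomes x_1 - 7/3 + 2*sqrt(37)/3 = 0, giving x_1 = 7/3 - 2*sqrt(37)/3 — point (7/3 - 2*sqrt(37)/3, 1/21 + 2*sqrt(37)/21).
Each listed point satisfies every original equation (direct substitution).

{(-2, 0), (7/3 + 2*sqrt(37)/3, 1/21 - 2*sqrt(37)/21), (7/3 - 2*sqrt(37)/3, 1/21 + 2*sqrt(37)/21)}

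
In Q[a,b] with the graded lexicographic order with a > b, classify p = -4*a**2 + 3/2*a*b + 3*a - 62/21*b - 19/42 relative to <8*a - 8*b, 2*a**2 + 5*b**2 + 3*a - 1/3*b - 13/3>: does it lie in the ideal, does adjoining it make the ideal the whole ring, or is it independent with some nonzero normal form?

Adjoining -4*a**2 + 3/2*a*b + 3*a - 62/21*b - 19/42 makes the ideal the whole ring: the system is inconsistent.

First compute the reduced Gröbner basis of I by Buchberger's algorithm.
f_1 = 8*a - 8*b, LT = a.
f_2 = 2*a**2 + 5*b**2 + 3*a - 1/3*b - 13/3, LT = a**2.

S(f_1,f_2): lcm = a**2. S = -a*b - 5/2*b**2 - 3/2*a + 1/6*b + 13/6.
  leading term a*b: subtract (-1/8*b)·f_1 from -a*b - 5/2*b**2 - 3/2*a + 1/6*b + 13/6 → -7/2*b**2 - 3/2*a + 1/6*b + 13/6
  leading term b**2: no divisor's leading term divides it; move -7/2*b**2 to the remainder.
  leading term a: subtract (-3/16)·f_1 from -3/2*a + 1/6*b + 13/6 → -4/3*b + 13/6
  leading term b: no divisor's leading term divides it; move -4/3*b to the remainder.
  leading term 1: no divisor's leading term divides it; move 13/6 to the remainder.
  remainder -7/2*b**2 - 4/3*b + 13/6 ≠ 0; add h_3 = -7/2*b**2 - 4/3*b + 13/6 to the basis.

The other S-polynomials (S(f_1,h_3), S(f_2,h_3)) all reduce to 0 modulo the current basis, so we have a Gröbner basis.
Inter-reduce: drop elements whose leading term is divisible by another's, tail-reduce, and make monic.
Reduced Gröbner basis: {b**2 + 8/21*b - 13/21, a - b}.
Label its elements g_1 = b**2 + 8/21*b - 13/21, g_2 = a - b.

Reduce p = -4*a**2 + 3/2*a*b + 3*a - 62/21*b - 19/42 modulo G:
  leading term a**2: subtract (-4*a)·g_2 from -4*a**2 + 3/2*a*b + 3*a - 62/21*b - 19/42 → -5/2*a*b + 3*a - 62/21*b - 19/42
  leading term a*b: subtract (-5/2*b)·g_2 from -5/2*a*b + 3*a - 62/21*b - 19/42 → -5/2*b**2 + 3*a - 62/21*b - 19/42
  leading term b**2: subtract (-5/2)·g_1 from -5/2*b**2 + 3*a - 62/21*b - 19/42 → 3*a - 2*b - 2
  leading term a: subtract (3)·g_2 from 3*a - 2*b - 2 → b - 2
  leading term b: no divisor's leading term divides it; move b to the remainder.
  leading term 1: no divisor's leading term divides it; move -2 to the remainder.
  normal form = b - 2.
The normal form is nonzero, so p ∉ I. Since p minus its normal form lies in I, I + (p) = I + (r) where r = b - 2; decide whether this ideal is the whole ring.
Run Buchberger on G together with r (pairs among the g_i already reduce to 0 since G is a Gröbner basis):
g_1 = b**2 + 8/21*b - 13/21, LT = b**2.
g_2 = a - b, LT = a.
r = b - 2, LT = b.

S(g_1,r): lcm = b**2. S = 50/21*b - 13/21.
  leading term b: subtract (50/21)·r from 50/21*b - 13/21 → 29/7
  leading term 1: no divisor's leading term divides it; move 29/7 to the remainder.
  remainder 29/7 ≠ 0; add m_4 = 29/7 to the basis.

The other S-polynomials (S(g_1,g_2), S(g_2,r), S(g_1,m_4), S(g_2,m_4), S(r,m_4)) all reduce to 0 modulo the current basis, so we have a Gröbner basis.
Inter-reduce: drop elements whose leading term is divisible by another's, tail-reduce, and make monic.
Reduced Gröbner basis: {1}.
The reduced Gröbner basis of I + (p) is {1}: the ideal is the whole ring, so the enlarged system has no common solution — adjoining p is inconsistent.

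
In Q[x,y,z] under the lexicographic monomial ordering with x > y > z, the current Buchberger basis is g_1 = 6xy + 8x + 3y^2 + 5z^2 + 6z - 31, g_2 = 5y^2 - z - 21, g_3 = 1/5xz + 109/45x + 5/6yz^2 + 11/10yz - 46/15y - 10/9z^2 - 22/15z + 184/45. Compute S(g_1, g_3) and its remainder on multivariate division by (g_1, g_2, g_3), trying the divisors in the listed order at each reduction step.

lcm(LM(g_1), LM(g_3)) = xyz.
S = (lcm/LT(g_1))·g_1 − (lcm/LT(g_3))·g_3 = -109/9xy + 4/3xz - 25/6y^2z^2 - 5y^2z + 46/3y^2 + 50/9yz^2 + 22/3yz - 184/9y + 5/6z^3 + z^2 - 31/6z.
Reduce S modulo (g_1, g_2, g_3) in that order:
  leading term xy: subtract (-109/54)·g_1 from -109/9xy + 4/3xz - 25/6y^2z^2 - 5y^2z + 46/3y^2 + 50/9yz^2 + 22/3yz - 184/9y + 5/6z^3 + z^2 - 31/6z → 4/3xz + 436/27x - 25/6y^2z^2 - 5y^2z + 385/18y^2 + 50/9yz^2 + 22/3yz - 184/9y + 5/6z^3 + 599/54z^2 + 125/18z - 3379/54
  leading term xz: subtract (20/3)·g_3 from 4/3xz + 436/27x - 25/6y^2z^2 - 5y^2z + 385/18y^2 + 50/9yz^2 + 22/3yz - 184/9y + 5/6z^3 + 599/54z^2 + 125/18z - 3379/54 → -25/6y^2z^2 - 5y^2z + 385/18y^2 + 5/6z^3 + 37/2z^2 + 301/18z - 539/6
  leading term y^2z^2: subtract (-5/6z^2)·g_2 from -25/6y^2z^2 - 5y^2z + 385/18y^2 + 5/6z^3 + 37/2z^2 + 301/18z - 539/6 → -5y^2z + 385/18y^2 + z^2 + 301/18z - 539/6
  leading term y^2z: subtract (-z)·g_2 from -5y^2z + 385/18y^2 + z^2 + 301/18z - 539/6 → 385/18y^2 - 77/18z - 539/6
  leading term y^2: subtract (77/18)·g_2 from 385/18y^2 - 77/18z - 539/6 → 0
The remainder is 0, so this S-polynomial contributes no new basis element.

S(g_1, g_3) = -109/9xy + 4/3xz - 25/6y^2z^2 - 5y^2z + 46/3y^2 + 50/9yz^2 + 22/3yz - 184/9y + 5/6z^3 + z^2 - 31/6z; remainder on division = 0.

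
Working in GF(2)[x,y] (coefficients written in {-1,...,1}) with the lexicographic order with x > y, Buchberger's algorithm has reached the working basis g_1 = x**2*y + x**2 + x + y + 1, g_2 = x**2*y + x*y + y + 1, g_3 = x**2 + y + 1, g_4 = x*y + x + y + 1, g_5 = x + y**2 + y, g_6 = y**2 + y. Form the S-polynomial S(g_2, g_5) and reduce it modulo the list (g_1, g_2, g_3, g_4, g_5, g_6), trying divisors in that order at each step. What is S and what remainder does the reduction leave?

lcm(LM(g_2), LM(g_5)) = x**2*y.
S = (lcm/LT(g_2))·g_2 − (lcm/LT(g_5))·g_5 = x*y**3 + x*y**2 + x*y + y + 1.
Reduce S modulo (g_1, g_2, g_3, g_4, g_5, g_6) in that order:
  leading term x*y**3: subtract (y**2)·g_4 from x*y**3 + x*y**2 + x*y + y + 1 → x*y + y**3 + y**2 + y + 1
  leading term x*y: subtract (1)·g_4 from x*y + y**3 + y**2 + y + 1 → x + y**3 + y**2
  leading term x: subtract (1)·g_5 from x + y**3 + y**2 → y**3 + y
  leading term y**3: subtract (y)·g_6 from y**3 + y → y**2 + y
  leading term y**2: subtract (1)·g_6 from y**2 + y → 0
The remainder is 0, so this S-polynomial contributes no new basis element.

S(g_2, g_5) = x*y**3 + x*y**2 + x*y + y + 1; remainder on division = 0.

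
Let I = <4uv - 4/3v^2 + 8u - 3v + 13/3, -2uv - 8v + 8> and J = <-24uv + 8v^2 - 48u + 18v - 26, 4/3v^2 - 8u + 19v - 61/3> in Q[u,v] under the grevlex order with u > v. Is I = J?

Yes, the ideals are equal.

For a fixed monomial order, each ideal has a unique reduced Gröbner basis; comparing bases decides equality.
Buchberger on the first generating set:
f_1 = 4uv - 4/3v^2 + 8u - 3v + 13/3, LT = uv.
f_2 = -2uv - 8v + 8, LT = uv.

S(f_1,f_2): lcm = uv. S = -1/3v^2 + 2u - 19/4v + 61/12.
  reduce S modulo (f_1, f_2):
  remainder -1/3v^2 + 2u - 19/4v + 61/12 ≠ 0; add g_3 = -1/3v^2 + 2u - 19/4v + 61/12 to the basis.

S(f_1,g_3): lcm = uv^2. S = -1/3v^3 + 6u^2 - 49/4uv - 3/4v^2 + 61/4u + 13/12v.
  reduce S modulo (f_1, f_2, g_3):
  remainder 6u^2 + 157/4u - 4v + 4 ≠ 0; add g_4 = 6u^2 + 157/4u - 4v + 4 to the basis.

The other S-polynomials (S(f_2,g_3), S(f_1,g_4), S(f_2,g_4), S(g_3,g_4)) all reduce to 0 modulo the current basis, so we have a Gröbner basis.
Inter-reduce: drop elements whose leading term is divisible by another's, tail-reduce, and make monic.
Reduced Gröbner basis: {u^2 + 157/24u - 2/3v + 2/3, uv + 4v - 4, v^2 - 6u + 57/4v - 61/4}.

Buchberger on the second generating set:
h_1 = -24uv + 8v^2 - 48u + 18v - 26, LT = uv.
h_2 = 4/3v^2 - 8u + 19v - 61/3, LT = v^2.

S(h_1,h_2): lcm = uv^2. S = -1/3v^3 + 6u^2 - 49/4uv - 3/4v^2 + 61/4u + 13/12v.
  reduce S modulo (h_1, h_2):
  remainder 6u^2 + 157/4u - 4v + 4 ≠ 0; add k_3 = 6u^2 + 157/4u - 4v + 4 to the basis.

The other S-polynomials (S(h_1,k_3), S(h_2,k_3)) all reduce to 0 modulo the current basis, so we have a Gröbner basis.
Inter-reduce: drop elements whose leading term is divisible by another's, tail-reduce, and make monic.
Reduced Gröbner basis: {u^2 + 157/24u - 2/3v + 2/3, uv + 4v - 4, v^2 - 6u + 57/4v - 61/4}.

The two bases agree; hence the ideals are identical.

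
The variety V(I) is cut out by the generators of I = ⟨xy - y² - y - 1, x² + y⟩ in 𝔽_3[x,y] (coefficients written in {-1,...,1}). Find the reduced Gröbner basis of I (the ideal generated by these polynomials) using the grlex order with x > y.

f_1 = xy - y² - y - 1, LT = xy.
f_2 = x² + y, LT = x².

S(f_1,f_2): lcm = x²y. S = -xy² - xy - y² - x.
  leading term xy²: subtract (-y)·f_1 from -xy² - xy - y² - x → -y³ - xy + y² - x - y
  leading term y³: no divisor's leading term divides it; move -y³ to the remainder.
  leading term xy: subtract (-1)·f_1 from -xy + y² - x - y → -x + y - 1
  leading term x: no divisor's leading term divides it; move -x to the remainder.
  leading term y: no divisor's leading term divides it; move y to the remainder.
  leading term 1: no divisor's leading term divides it; move -1 to the remainder.
  remainder -y³ - x + y - 1 ≠ 0; add g_3 = -y³ - x + y - 1 to the basis.

The other S-polynomials (S(f_1,g_3), S(f_2,g_3)) all reduce to 0 modulo the current basis, so we have a Gröbner basis.

G = {y³ + x - y + 1, x² + y, xy - y² - y - 1}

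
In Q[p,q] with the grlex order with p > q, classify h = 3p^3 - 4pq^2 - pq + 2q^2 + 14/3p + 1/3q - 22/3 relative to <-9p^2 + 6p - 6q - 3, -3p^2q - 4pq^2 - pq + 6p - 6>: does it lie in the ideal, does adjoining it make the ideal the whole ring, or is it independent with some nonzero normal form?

Adjoining 3p^3 - 4pq^2 - pq + 2q^2 + 14/3p + 1/3q - 22/3 makes the ideal the whole ring: the system is inconsistent.

First compute the reduced Gröbner basis of I by Buchberger's algorithm.
f_1 = -9p^2 + 6p - 6q - 3, LT = p^2.
f_2 = -3p^2q - 4pq^2 - pq + 6p - 6, LT = p^2q.

S(f_1,f_2): lcm = p^2q. S = -4/3pq^2 - pq + 2/3q^2 + 2p + 1/3q - 2.
  reduce S modulo (f_1, f_2):
  remainder -4/3pq^2 - pq + 2/3q^2 + 2p + 1/3q - 2 ≠ 0; add k_3 = -4/3pq^2 - pq + 2/3q^2 + 2p + 1/3q - 2 to the basis.

S(f_1,k_3): lcm = p^2q^2. S = -3/4p^2q - 1/6pq^2 + 2/3q^3 + 3/2p^2 + 1/4pq + 1/3q^2 - 3/2p.
  reduce S modulo (f_1, f_2, k_3):
  remainder 2/3q^3 - 1/8pq + 3/4q^2 - 3/4p - 19/24q - 1/4 ≠ 0; add k_4 = 2/3q^3 - 1/8pq + 3/4q^2 - 3/4p - 19/24q - 1/4 to the basis.

The other S-polynomials (S(f_2,k_3), S(f_1,k_4), S(f_2,k_4), S(k_3,k_4)) all reduce to 0 modulo the current basis, so we have a Gröbner basis.
Inter-reduce: drop elements whose leading term is divisible by another's, tail-reduce, and make monic.
Reduced Gröbner basis: {pq^2 + 3/4pq - 1/2q^2 - 3/2p - 1/4q + 3/2, q^3 - 3/16pq + 9/8q^2 - 9/8p - 19/16q - 3/8, p^2 - 2/3p + 2/3q + 1/3}.
Label its elements g_1 = pq^2 + 3/4pq - 1/2q^2 - 3/2p - 1/4q + 3/2, g_2 = q^3 - 3/16pq + 9/8q^2 - 9/8p - 19/16q - 3/8, g_3 = p^2 - 2/3p + 2/3q + 1/3.

Reduce h = 3p^3 - 4pq^2 - pq + 2q^2 + 14/3p + 1/3q - 22/3 modulo G:
  leading term p^3: subtract (3p)·g_3 from 3p^3 - 4pq^2 - pq + 2q^2 + 14/3p + 1/3q - 22/3 → -4pq^2 + 2p^2 - 3pq + 2q^2 + 11/3p + 1/3q - 22/3
  leading term pq^2: subtract (-4)·g_1 from -4pq^2 + 2p^2 - 3pq + 2q^2 + 11/3p + 1/3q - 22/3 → 2p^2 - 7/3p - 2/3q - 4/3
  leading term p^2: subtract (2)·g_3 from 2p^2 - 7/3p - 2/3q - 4/3 → -p - 2q - 2
  leading term p: no divisor's leading term divides it; move -p to the remainder.
  leading term q: no divisor's leading term divides it; move -2q to the remainder.
  leading term 1: no divisor's leading term divides it; move -2 to the remainder.
  normal form = -p - 2q - 2.
The normal form is nonzero, so h ∉ I. Since h minus its normal form lies in I, I + (h) = I + (r) where r = -p - 2q - 2; decide whether this ideal is the whole ring.
Run Buchberger on G together with r (pairs among the g_i already reduce to 0 since G is a Gröbner basis):
g_1 = pq^2 + 3/4pq - 1/2q^2 - 3/2p - 1/4q + 3/2, LT = pq^2.
g_2 = q^3 - 3/16pq + 9/8q^2 - 9/8p - 19/16q - 3/8, LT = q^3.
g_3 = p^2 - 2/3p + 2/3q + 1/3, LT = p^2.
r = -p - 2q - 2, LT = p.

S(g_1,r): lcm = pq^2. S = -2q^3 + 3/4pq - 5/2q^2 - 3/2p - 1/4q + 3/2.
  reduce S modulo (g_1, g_2, g_3, r):
  remainder -q^2 + 33/8q + 33/4 ≠ 0; add m_5 = -q^2 + 33/8q + 33/4 to the basis.

S(g_3,r): lcm = p^2. S = -2pq - 8/3p + 2/3q + 1/3.
  reduce S modulo (g_1, g_2, g_3, r, m_5):
  remainder 53/2q + 116/3 ≠ 0; add m_6 = 53/2q + 116/3 to the basis.

S(g_1,m_5): lcm = pq^2. S = 39/8pq - 1/2q^2 + 27/4p - 1/4q + 3/2.
  reduce S modulo (g_1, g_2, g_3, r, m_5, m_6):
  remainder -1475/2544 ≠ 0; add m_7 = -1475/2544 to the basis.

The other S-polynomials (S(g_1,g_2), S(g_1,g_3), S(g_2,g_3), S(g_2,r), S(g_2,m_5), S(g_3,m_5), S(r,m_5), S(g_1,m_6), S(g_2,m_6), S(g_3,m_6), S(r,m_6), S(m_5,m_6), S(g_1,m_7), S(g_2,m_7), S(g_3,m_7), S(r,m_7), S(m_5,m_7), S(m_6,m_7)) all reduce to 0 modulo the current basis, so we have a Gröbner basis.
Inter-reduce: drop elements whose leading term is divisible by another's, tail-reduce, and make monic.
Reduced Gröbner basis: {1}.
The reduced Gröbner basis of I + (h) is {1}: the ideal is the whole ring, so the enlarged system has no common solution — adjoining h is inconsistent.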